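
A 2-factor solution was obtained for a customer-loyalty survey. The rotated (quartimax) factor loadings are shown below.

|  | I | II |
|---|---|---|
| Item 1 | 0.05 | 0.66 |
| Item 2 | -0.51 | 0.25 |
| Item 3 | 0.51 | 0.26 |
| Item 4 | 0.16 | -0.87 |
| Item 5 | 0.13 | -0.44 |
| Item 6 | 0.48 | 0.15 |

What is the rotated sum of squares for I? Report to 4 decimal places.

SS loadings for I = 0.05² + (-0.51)² + 0.51² + 0.16² + 0.13² + 0.48² = 0.0025 + 0.2601 + 0.2601 + 0.0256 + 0.0169 + 0.2304 = 0.7956

0.7956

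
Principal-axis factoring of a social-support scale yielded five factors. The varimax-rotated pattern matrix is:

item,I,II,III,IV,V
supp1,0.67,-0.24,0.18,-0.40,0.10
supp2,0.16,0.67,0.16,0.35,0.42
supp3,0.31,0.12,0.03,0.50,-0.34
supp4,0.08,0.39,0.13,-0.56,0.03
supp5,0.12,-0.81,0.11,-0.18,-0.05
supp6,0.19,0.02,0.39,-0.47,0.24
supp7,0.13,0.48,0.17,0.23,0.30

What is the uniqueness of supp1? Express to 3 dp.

h² = 0.67² + (-0.24)² + 0.18² + (-0.40)² + 0.10² = 0.4489 + 0.0576 + 0.0324 + 0.1600 + 0.0100 = 0.7089
Uniqueness u² = 1 − h² = 1 − 0.7089 = 0.2911

0.291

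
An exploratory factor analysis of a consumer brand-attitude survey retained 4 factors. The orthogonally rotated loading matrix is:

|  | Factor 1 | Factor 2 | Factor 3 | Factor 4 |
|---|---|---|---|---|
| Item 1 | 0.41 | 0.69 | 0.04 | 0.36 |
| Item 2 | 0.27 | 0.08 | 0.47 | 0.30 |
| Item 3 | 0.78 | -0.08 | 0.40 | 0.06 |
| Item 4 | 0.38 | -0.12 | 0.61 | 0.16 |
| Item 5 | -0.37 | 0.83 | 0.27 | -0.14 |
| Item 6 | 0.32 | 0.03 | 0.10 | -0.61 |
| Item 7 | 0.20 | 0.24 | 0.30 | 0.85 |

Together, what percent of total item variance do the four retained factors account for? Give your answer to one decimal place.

68.8%

SS loadings by factor: 1.2731, 1.2507, 0.9275, 1.3630; total = 4.8143.
Total variance with 7 standardized items is 7, so the solution explains 4.8143/7 = 0.6878 = 68.78%.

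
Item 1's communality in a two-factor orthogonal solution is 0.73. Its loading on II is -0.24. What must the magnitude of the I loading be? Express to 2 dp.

0.82

Under orthogonal rotation h² = Σλ², so λ_I² = h² − (0.0576) = 0.73 − 0.0576 = 0.6724.
|λ| = √0.6724 = 0.8200.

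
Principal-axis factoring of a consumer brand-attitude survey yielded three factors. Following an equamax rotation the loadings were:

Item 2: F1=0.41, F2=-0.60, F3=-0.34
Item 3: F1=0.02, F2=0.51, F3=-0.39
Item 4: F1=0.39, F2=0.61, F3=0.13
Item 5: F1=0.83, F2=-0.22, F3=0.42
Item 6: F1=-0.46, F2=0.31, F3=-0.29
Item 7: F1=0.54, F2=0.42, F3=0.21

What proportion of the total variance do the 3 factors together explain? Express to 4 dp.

0.5692

SS loadings by factor: 1.5127, 1.3131, 0.5892; total = 3.4150.
Total variance with 6 standardized items is 6, so the solution explains 3.4150/6 = 0.5692.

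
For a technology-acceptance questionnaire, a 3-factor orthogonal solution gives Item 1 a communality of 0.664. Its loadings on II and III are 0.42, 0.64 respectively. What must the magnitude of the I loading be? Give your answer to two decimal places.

0.28

Under orthogonal rotation h² = Σλ², so λ_I² = h² − (0.5860) = 0.664 − 0.5860 = 0.0780.
|λ| = √0.0780 = 0.2793.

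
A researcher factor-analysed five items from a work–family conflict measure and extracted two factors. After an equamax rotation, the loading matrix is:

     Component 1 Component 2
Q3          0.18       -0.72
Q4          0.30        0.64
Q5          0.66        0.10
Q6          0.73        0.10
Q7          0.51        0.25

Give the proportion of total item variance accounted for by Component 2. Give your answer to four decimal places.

SS loadings for Component 2 = (-0.72)² + 0.64² + 0.10² + 0.10² + 0.25² = 1.0105
Proportion of variance = 1.0105 / 5 = 0.2021.

0.2021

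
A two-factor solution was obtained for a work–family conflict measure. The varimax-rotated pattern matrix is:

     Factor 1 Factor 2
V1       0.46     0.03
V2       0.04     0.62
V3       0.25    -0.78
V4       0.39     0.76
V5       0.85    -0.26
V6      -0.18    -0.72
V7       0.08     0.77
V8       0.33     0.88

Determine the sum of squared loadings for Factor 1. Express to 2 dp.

1.30

SS loadings for Factor 1 = 0.46² + 0.04² + 0.25² + 0.39² + 0.85² + (-0.18)² + 0.08² + 0.33² = 0.2116 + 0.0016 + 0.0625 + 0.1521 + 0.7225 + 0.0324 + 0.0064 + 0.1089 = 1.2980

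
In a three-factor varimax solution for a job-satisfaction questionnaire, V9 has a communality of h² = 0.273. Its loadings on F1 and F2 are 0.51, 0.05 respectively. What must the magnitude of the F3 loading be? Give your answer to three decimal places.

Under orthogonal rotation h² = Σλ², so λ_F3² = h² − (0.2626) = 0.273 − 0.2626 = 0.0104.
|λ| = √0.0104 = 0.1020.

0.102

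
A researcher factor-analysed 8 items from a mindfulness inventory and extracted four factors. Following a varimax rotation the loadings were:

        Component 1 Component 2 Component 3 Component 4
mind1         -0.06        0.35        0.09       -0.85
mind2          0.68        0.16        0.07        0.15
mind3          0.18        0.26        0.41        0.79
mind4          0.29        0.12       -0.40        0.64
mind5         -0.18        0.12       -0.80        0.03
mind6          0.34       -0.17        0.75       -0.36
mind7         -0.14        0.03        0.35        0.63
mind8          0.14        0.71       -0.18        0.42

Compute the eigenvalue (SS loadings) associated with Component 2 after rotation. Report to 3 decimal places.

SS loadings for Component 2 = 0.35² + 0.16² + 0.26² + 0.12² + 0.12² + (-0.17)² + 0.03² + 0.71² = 0.1225 + 0.0256 + 0.0676 + 0.0144 + 0.0144 + 0.0289 + 0.0009 + 0.5041 = 0.7784

0.778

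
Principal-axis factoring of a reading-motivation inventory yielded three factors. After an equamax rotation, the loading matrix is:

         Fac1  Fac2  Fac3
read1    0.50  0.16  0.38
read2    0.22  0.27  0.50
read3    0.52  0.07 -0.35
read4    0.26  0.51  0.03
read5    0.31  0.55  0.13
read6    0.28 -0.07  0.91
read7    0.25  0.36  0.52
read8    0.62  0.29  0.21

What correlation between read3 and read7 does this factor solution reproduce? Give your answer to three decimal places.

-0.027

r̂ = Σ λ_i·λ_j across factors = (0.52)(0.25) + (0.07)(0.36) + (-0.35)(0.52)
  = +0.1300 +0.0252 -0.1820 = -0.0268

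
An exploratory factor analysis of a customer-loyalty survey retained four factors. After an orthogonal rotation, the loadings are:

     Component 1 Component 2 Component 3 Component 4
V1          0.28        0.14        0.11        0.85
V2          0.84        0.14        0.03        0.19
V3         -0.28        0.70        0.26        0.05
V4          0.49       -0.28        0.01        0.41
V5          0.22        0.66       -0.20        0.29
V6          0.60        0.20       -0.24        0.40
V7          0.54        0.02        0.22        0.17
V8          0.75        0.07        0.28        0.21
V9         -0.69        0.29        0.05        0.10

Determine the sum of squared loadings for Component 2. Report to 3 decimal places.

1.173

SS loadings for Component 2 = 0.14² + 0.14² + 0.70² + (-0.28)² + 0.66² + 0.20² + 0.02² + 0.07² + 0.29² = 0.0196 + 0.0196 + 0.4900 + 0.0784 + 0.4356 + 0.0400 + 0.0004 + 0.0049 + 0.0841 = 1.1726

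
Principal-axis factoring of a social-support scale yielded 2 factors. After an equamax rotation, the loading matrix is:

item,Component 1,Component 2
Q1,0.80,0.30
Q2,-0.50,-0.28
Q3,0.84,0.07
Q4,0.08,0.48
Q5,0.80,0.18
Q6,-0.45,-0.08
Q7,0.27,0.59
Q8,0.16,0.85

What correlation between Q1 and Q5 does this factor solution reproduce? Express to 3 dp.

r̂ = Σ λ_i·λ_j across factors = (0.80)(0.80) + (0.30)(0.18)
  = +0.6400 +0.0540 = 0.6940

0.694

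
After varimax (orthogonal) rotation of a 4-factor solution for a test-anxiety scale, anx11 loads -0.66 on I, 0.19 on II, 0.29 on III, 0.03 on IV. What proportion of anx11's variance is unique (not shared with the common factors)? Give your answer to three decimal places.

0.443

h² = (-0.66)² + 0.19² + 0.29² + 0.03² = 0.4356 + 0.0361 + 0.0841 + 0.0009 = 0.5567
Uniqueness u² = 1 − h² = 1 − 0.5567 = 0.4433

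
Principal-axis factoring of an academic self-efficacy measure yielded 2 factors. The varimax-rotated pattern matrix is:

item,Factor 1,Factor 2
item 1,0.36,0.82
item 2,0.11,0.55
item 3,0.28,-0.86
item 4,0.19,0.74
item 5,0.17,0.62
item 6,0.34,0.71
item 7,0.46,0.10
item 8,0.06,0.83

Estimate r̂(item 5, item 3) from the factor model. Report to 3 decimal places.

r̂ = Σ λ_i·λ_j across factors = (0.17)(0.28) + (0.62)(-0.86)
  = +0.0476 -0.5332 = -0.4856

-0.486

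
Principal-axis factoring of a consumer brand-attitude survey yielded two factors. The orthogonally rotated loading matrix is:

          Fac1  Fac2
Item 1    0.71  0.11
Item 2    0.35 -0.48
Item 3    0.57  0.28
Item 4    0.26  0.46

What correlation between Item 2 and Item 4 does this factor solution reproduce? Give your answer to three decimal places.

-0.130

r̂ = Σ λ_i·λ_j across factors = (0.35)(0.26) + (-0.48)(0.46)
  = +0.0910 -0.2208 = -0.1298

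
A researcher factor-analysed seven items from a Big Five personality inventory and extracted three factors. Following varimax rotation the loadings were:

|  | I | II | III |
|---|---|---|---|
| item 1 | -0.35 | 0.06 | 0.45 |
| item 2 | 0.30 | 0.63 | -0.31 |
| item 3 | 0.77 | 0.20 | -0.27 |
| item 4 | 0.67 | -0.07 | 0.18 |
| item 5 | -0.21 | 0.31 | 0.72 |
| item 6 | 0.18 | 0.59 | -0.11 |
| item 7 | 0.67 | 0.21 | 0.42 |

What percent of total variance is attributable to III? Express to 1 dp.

SS loadings for III = 0.45² + (-0.31)² + (-0.27)² + 0.18² + 0.72² + (-0.11)² + 0.42² = 1.1108
With 7 standardized items, total variance = 7. Proportion = 1.1108/7 = 0.1587 → 15.87%.

15.9%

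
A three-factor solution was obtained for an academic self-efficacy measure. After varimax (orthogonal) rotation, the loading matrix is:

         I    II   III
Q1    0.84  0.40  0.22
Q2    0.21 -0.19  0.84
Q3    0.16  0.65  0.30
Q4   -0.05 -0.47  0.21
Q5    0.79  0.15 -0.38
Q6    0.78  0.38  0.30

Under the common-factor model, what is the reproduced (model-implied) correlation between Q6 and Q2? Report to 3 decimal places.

0.344

r̂ = Σ λ_i·λ_j across factors = (0.78)(0.21) + (0.38)(-0.19) + (0.30)(0.84)
  = +0.1638 -0.0722 +0.2520 = 0.3436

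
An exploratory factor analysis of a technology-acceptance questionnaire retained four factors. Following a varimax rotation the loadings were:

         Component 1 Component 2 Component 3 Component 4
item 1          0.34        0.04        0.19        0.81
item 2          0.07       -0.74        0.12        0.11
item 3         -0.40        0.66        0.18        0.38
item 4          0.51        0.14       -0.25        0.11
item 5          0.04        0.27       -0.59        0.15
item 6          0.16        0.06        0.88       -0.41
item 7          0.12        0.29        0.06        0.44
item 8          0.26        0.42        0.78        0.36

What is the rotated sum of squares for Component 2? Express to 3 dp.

SS loadings for Component 2 = 0.04² + (-0.74)² + 0.66² + 0.14² + 0.27² + 0.06² + 0.29² + 0.42² = 0.0016 + 0.5476 + 0.4356 + 0.0196 + 0.0729 + 0.0036 + 0.0841 + 0.1764 = 1.3414

1.341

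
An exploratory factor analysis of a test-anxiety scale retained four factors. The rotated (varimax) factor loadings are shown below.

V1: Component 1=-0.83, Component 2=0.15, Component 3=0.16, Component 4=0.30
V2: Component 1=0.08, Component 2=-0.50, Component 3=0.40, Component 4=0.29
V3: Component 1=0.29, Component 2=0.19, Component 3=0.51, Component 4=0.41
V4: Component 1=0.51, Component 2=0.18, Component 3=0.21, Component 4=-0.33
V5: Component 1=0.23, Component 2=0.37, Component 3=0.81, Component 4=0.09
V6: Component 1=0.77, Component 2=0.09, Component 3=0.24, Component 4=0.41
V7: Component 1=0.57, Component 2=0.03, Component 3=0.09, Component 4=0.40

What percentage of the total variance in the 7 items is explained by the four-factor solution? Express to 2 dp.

SS loadings by factor: 2.0102, 0.4869, 1.2116, 0.7873; total = 4.4960.
Total variance with 7 standardized items is 7, so the solution explains 4.4960/7 = 0.6423 = 64.23%.

64.23%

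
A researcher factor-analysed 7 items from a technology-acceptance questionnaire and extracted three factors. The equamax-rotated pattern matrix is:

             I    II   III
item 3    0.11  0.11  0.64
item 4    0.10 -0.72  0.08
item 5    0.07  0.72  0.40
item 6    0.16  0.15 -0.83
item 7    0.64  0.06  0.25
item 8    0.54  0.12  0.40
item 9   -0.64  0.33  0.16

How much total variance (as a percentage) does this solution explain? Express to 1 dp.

SS loadings by factor: 1.1634, 1.1983, 1.5130; total = 3.8747.
Total variance with 7 standardized items is 7, so the solution explains 3.8747/7 = 0.5535 = 55.35%.

55.4%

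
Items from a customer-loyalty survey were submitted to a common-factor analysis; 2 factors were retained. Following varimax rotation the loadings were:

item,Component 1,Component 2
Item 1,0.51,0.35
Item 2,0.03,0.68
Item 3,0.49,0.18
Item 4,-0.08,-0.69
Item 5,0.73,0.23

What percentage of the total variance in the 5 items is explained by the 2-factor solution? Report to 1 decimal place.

43.7%

Communalities: 0.3826, 0.4633, 0.2725, 0.4825, 0.5858; Σh² = 2.1867.
Total variance with 5 standardized items is 5, so the solution explains 2.1867/5 = 0.4373 = 43.73%.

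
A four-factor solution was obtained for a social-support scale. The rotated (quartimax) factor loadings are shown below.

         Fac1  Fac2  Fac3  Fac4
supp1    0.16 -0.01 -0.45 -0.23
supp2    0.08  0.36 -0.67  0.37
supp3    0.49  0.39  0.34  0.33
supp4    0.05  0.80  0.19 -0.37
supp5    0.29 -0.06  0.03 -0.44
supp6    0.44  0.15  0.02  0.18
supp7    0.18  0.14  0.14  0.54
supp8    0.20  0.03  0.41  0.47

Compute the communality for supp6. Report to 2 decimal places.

0.25

h² = 0.44² + 0.15² + 0.02² + 0.18² = 0.1936 + 0.0225 + 0.0004 + 0.0324 = 0.2489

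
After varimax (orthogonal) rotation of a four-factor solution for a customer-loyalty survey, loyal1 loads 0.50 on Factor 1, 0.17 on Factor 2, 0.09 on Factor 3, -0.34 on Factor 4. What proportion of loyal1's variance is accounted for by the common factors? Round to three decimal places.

0.403

h² = 0.50² + 0.17² + 0.09² + (-0.34)² = 0.2500 + 0.0289 + 0.0081 + 0.1156 = 0.4026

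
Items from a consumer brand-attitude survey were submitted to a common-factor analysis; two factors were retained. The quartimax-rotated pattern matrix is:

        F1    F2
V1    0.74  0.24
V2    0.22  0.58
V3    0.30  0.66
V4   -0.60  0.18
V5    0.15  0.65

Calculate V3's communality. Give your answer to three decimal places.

0.526

h² = 0.30² + 0.66² = 0.0900 + 0.4356 = 0.5256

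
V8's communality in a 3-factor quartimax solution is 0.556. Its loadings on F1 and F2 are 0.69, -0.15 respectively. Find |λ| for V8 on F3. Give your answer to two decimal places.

0.24

Under orthogonal rotation h² = Σλ², so λ_F3² = h² − (0.4986) = 0.556 − 0.4986 = 0.0574.
|λ| = √0.0574 = 0.2396.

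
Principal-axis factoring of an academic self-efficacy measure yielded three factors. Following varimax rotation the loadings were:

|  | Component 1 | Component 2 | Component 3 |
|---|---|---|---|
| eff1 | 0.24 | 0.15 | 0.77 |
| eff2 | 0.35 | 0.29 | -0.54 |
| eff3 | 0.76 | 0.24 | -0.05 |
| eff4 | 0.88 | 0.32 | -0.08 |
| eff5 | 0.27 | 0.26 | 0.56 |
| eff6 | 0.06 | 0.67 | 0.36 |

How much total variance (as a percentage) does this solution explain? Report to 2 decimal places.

Communalities: 0.6730, 0.4982, 0.6377, 0.8832, 0.4541, 0.5821; Σh² = 3.7283.
Total variance with 6 standardized items is 6, so the solution explains 3.7283/6 = 0.6214 = 62.14%.

62.14%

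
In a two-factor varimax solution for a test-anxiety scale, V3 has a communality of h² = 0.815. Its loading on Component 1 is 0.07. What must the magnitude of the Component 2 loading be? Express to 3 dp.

0.900

Under orthogonal rotation h² = Σλ², so λ_Component 2² = h² − (0.0049) = 0.815 − 0.0049 = 0.8101.
|λ| = √0.8101 = 0.9001.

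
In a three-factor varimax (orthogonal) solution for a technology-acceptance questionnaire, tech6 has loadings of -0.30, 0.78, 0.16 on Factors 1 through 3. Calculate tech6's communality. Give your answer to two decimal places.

h² = (-0.30)² + 0.78² + 0.16² = 0.0900 + 0.6084 + 0.0256 = 0.7240

0.72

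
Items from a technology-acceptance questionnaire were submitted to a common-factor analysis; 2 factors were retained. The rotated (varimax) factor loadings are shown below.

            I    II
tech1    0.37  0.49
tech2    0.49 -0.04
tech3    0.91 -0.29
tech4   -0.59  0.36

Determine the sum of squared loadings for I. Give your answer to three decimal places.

1.553

SS loadings for I = 0.37² + 0.49² + 0.91² + (-0.59)² = 0.1369 + 0.2401 + 0.8281 + 0.3481 = 1.5532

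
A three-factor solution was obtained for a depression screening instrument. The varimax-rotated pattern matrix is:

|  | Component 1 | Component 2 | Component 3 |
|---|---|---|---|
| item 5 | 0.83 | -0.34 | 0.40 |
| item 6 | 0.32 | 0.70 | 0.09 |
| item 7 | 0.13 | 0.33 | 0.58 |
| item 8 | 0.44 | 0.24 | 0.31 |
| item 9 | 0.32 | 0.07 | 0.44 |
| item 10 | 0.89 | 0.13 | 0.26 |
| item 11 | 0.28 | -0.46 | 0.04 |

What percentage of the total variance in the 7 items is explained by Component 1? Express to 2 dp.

SS loadings for Component 1 = 0.83² + 0.32² + 0.13² + 0.44² + 0.32² + 0.89² + 0.28² = 1.9747
With 7 standardized items, total variance = 7. Proportion = 1.9747/7 = 0.2821 → 28.21%.

28.21%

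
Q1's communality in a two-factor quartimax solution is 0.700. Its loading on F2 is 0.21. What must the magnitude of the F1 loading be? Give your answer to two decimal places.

Under orthogonal rotation h² = Σλ², so λ_F1² = h² − (0.0441) = 0.700 − 0.0441 = 0.6559.
|λ| = √0.6559 = 0.8099.

0.81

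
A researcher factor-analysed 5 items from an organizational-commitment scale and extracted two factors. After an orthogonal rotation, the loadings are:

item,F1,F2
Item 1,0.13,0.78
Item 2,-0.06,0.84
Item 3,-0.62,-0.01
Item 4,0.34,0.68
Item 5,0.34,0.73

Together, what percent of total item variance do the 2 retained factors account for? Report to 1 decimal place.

SS loadings by factor: 0.6361, 2.3094; total = 2.9455.
Total variance with 5 standardized items is 5, so the solution explains 2.9455/5 = 0.5891 = 58.91%.

58.9%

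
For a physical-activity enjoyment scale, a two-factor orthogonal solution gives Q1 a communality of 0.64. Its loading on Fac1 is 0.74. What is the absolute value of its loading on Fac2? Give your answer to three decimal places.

0.304

Under orthogonal rotation h² = Σλ², so λ_Fac2² = h² − (0.5476) = 0.64 − 0.5476 = 0.0924.
|λ| = √0.0924 = 0.3040.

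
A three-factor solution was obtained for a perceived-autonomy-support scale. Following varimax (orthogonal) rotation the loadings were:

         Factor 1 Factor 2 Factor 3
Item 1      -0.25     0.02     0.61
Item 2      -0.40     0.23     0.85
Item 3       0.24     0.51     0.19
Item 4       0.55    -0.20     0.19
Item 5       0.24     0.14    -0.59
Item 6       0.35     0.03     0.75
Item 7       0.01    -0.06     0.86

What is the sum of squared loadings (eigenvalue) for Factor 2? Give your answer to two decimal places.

SS loadings for Factor 2 = 0.02² + 0.23² + 0.51² + (-0.20)² + 0.14² + 0.03² + (-0.06)² = 0.0004 + 0.0529 + 0.2601 + 0.0400 + 0.0196 + 0.0009 + 0.0036 = 0.3775

0.38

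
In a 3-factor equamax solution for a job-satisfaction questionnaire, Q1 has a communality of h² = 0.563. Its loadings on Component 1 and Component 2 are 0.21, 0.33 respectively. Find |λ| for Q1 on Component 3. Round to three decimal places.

Under orthogonal rotation h² = Σλ², so λ_Component 3² = h² − (0.1530) = 0.563 − 0.1530 = 0.4100.
|λ| = √0.4100 = 0.6403.

0.640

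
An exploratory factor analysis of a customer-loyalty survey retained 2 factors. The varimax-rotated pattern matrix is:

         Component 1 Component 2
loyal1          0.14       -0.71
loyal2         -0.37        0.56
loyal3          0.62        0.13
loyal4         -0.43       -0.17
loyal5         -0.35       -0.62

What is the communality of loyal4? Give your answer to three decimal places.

h² = (-0.43)² + (-0.17)² = 0.1849 + 0.0289 = 0.2138

0.214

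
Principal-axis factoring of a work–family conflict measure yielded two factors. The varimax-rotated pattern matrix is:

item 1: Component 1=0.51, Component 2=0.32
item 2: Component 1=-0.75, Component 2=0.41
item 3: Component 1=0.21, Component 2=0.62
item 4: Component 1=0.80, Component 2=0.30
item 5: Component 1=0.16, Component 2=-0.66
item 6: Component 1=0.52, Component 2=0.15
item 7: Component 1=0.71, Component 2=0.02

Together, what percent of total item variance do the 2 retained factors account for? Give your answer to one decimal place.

50.1%

Communalities: 0.3625, 0.7306, 0.4285, 0.7300, 0.4612, 0.2929, 0.5045; Σh² = 3.5102.
Total variance with 7 standardized items is 7, so the solution explains 3.5102/7 = 0.5015 = 50.15%.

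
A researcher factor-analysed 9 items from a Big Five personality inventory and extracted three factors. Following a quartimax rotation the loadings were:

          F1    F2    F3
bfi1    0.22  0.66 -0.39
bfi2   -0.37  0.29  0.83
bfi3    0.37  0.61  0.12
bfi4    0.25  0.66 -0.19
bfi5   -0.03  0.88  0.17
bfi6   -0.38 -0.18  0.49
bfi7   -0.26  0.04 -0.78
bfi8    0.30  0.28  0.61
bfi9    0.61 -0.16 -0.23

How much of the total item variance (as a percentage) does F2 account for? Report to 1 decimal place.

24.9%

SS loadings for F2 = 0.66² + 0.29² + 0.61² + 0.66² + 0.88² + (-0.18)² + 0.04² + 0.28² + (-0.16)² = 2.2398
With 9 standardized items, total variance = 9. Proportion = 2.2398/9 = 0.2489 → 24.89%.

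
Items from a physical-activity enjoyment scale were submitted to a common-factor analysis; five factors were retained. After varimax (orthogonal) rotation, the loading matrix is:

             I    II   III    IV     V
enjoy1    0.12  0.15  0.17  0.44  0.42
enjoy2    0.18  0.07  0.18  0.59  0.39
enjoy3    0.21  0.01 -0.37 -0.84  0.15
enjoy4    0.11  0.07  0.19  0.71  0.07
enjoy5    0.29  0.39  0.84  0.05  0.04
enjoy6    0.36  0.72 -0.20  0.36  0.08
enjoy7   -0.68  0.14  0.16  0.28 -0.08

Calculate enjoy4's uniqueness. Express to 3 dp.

h² = 0.11² + 0.07² + 0.19² + 0.71² + 0.07² = 0.0121 + 0.0049 + 0.0361 + 0.5041 + 0.0049 = 0.5621
Uniqueness u² = 1 − h² = 1 − 0.5621 = 0.4379

0.438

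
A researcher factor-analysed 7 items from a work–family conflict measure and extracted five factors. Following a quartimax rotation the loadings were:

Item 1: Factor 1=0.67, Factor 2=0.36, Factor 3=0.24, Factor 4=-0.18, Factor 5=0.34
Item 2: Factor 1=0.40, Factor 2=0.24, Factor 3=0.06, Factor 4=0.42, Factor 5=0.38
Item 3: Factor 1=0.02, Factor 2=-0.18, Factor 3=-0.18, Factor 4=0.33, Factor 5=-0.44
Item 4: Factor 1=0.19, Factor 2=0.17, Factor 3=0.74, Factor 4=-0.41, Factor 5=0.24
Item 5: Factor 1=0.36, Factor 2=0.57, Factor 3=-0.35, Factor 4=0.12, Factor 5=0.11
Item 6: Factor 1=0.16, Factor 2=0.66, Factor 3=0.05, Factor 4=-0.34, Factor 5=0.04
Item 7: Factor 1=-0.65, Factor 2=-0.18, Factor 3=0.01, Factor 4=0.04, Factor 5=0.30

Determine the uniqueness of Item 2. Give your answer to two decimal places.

0.46

h² = 0.40² + 0.24² + 0.06² + 0.42² + 0.38² = 0.1600 + 0.0576 + 0.0036 + 0.1764 + 0.1444 = 0.5420
Uniqueness u² = 1 − h² = 1 − 0.5420 = 0.4580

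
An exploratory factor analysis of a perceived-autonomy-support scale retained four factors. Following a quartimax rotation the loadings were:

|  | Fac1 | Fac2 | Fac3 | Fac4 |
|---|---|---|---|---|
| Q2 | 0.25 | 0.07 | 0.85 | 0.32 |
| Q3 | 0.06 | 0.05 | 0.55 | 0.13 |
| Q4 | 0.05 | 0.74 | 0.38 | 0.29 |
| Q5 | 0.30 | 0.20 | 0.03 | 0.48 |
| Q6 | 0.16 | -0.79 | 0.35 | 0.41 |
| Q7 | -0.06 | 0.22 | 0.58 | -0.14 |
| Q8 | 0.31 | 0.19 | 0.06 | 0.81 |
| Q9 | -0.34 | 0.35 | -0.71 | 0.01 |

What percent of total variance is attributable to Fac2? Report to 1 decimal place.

SS loadings for Fac2 = 0.07² + 0.05² + 0.74² + 0.20² + (-0.79)² + 0.22² + 0.19² + 0.35² = 1.4261
With 8 standardized items, total variance = 8. Proportion = 1.4261/8 = 0.1783 → 17.83%.

17.8%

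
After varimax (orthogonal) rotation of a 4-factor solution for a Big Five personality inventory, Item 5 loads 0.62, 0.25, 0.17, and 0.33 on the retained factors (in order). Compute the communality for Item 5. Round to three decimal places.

h² = 0.62² + 0.25² + 0.17² + 0.33² = 0.3844 + 0.0625 + 0.0289 + 0.1089 = 0.5847

0.585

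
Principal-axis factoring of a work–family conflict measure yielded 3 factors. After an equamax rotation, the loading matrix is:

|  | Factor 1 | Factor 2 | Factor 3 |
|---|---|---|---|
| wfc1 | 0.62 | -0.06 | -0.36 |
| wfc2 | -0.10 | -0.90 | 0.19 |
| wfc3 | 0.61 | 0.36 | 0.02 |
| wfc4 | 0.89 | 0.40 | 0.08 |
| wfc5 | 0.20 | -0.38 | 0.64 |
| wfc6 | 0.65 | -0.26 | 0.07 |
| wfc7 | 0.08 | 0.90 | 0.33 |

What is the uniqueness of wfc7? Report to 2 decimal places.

h² = 0.08² + 0.90² + 0.33² = 0.0064 + 0.8100 + 0.1089 = 0.9253
Uniqueness u² = 1 − h² = 1 − 0.9253 = 0.0747

0.07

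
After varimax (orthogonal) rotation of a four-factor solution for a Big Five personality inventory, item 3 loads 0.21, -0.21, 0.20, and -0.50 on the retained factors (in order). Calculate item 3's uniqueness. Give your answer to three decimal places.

h² = 0.21² + (-0.21)² + 0.20² + (-0.50)² = 0.0441 + 0.0441 + 0.0400 + 0.2500 = 0.3782
Uniqueness u² = 1 − h² = 1 − 0.3782 = 0.6218

0.622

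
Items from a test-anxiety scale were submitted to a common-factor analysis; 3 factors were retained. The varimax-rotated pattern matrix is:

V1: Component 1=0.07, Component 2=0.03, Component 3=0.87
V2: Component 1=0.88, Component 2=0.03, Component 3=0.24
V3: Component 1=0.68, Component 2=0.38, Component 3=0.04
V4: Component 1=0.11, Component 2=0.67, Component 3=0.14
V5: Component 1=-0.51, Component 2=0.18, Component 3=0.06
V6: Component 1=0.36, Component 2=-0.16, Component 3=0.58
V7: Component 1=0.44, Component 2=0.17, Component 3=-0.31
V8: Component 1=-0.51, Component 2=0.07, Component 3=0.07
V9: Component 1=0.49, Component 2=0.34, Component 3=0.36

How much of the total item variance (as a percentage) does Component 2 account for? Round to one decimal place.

8.9%

SS loadings for Component 2 = 0.03² + 0.03² + 0.38² + 0.67² + 0.18² + (-0.16)² + 0.17² + 0.07² + 0.34² = 0.8025
With 9 standardized items, total variance = 9. Proportion = 0.8025/9 = 0.0892 → 8.92%.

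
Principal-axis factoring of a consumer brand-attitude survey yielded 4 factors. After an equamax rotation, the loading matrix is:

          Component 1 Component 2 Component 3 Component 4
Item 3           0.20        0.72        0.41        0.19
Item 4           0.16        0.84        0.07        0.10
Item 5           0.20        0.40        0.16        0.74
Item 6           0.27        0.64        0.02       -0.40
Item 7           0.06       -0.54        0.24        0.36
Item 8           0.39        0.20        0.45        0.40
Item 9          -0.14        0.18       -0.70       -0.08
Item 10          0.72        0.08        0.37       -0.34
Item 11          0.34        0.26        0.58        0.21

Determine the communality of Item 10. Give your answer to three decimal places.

0.777

h² = 0.72² + 0.08² + 0.37² + (-0.34)² = 0.5184 + 0.0064 + 0.1369 + 0.1156 = 0.7773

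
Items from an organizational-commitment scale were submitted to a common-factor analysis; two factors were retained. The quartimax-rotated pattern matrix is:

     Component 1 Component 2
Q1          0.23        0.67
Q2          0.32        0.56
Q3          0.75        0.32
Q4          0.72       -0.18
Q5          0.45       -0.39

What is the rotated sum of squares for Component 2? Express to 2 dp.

SS loadings for Component 2 = 0.67² + 0.56² + 0.32² + (-0.18)² + (-0.39)² = 0.4489 + 0.3136 + 0.1024 + 0.0324 + 0.1521 = 1.0494

1.05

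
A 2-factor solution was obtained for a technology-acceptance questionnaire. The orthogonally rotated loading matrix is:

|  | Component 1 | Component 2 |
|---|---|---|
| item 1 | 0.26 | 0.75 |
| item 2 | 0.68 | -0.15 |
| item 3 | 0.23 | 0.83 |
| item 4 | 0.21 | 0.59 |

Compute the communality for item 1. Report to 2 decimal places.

h² = 0.26² + 0.75² = 0.0676 + 0.5625 = 0.6301

0.63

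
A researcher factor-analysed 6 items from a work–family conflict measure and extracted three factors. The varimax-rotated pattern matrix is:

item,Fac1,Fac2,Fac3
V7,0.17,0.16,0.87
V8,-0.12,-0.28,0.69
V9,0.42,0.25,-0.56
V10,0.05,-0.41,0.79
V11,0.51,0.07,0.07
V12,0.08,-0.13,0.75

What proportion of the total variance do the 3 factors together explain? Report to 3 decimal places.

SS loadings by factor: 0.4887, 0.3564, 2.7381; total = 3.5832.
Total variance with 6 standardized items is 6, so the solution explains 3.5832/6 = 0.5972.

0.597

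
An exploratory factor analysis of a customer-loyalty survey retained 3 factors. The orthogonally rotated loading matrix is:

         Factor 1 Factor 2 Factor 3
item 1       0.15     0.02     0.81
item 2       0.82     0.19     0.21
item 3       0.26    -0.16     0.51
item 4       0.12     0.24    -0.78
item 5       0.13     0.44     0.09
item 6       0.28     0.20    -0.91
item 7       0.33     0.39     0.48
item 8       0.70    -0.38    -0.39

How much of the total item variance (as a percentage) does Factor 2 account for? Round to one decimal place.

8.1%

SS loadings for Factor 2 = 0.02² + 0.19² + (-0.16)² + 0.24² + 0.44² + 0.20² + 0.39² + (-0.38)² = 0.6498
With 8 standardized items, total variance = 8. Proportion = 0.6498/8 = 0.0812 → 8.12%.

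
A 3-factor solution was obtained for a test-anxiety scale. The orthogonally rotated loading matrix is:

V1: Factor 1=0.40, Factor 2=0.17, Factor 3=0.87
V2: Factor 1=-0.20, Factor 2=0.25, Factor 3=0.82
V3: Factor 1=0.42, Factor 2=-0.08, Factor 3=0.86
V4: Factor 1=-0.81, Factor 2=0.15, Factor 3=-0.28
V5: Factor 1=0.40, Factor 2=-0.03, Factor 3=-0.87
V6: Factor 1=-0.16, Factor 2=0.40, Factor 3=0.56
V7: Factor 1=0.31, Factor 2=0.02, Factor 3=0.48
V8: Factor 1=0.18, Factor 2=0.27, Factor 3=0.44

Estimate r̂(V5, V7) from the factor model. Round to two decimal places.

-0.29

r̂ = Σ λ_i·λ_j across factors = (0.40)(0.31) + (-0.03)(0.02) + (-0.87)(0.48)
  = +0.1240 -0.0006 -0.4176 = -0.2942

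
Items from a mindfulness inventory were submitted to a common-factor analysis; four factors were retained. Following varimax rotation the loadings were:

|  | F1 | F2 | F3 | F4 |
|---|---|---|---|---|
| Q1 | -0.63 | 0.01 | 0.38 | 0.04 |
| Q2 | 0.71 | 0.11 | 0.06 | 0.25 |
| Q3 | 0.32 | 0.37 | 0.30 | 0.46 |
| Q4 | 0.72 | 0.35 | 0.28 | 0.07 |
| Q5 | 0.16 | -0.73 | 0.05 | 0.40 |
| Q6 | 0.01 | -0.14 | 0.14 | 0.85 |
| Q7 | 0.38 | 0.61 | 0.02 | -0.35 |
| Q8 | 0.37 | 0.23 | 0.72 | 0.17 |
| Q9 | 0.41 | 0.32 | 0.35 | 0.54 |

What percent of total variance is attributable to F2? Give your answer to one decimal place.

15.0%

SS loadings for F2 = 0.01² + 0.11² + 0.37² + 0.35² + (-0.73)² + (-0.14)² + 0.61² + 0.23² + 0.32² = 1.3515
With 9 standardized items, total variance = 9. Proportion = 1.3515/9 = 0.1502 → 15.02%.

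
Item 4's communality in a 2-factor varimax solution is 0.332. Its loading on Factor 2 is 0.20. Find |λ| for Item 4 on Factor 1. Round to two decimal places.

Under orthogonal rotation h² = Σλ², so λ_Factor 1² = h² − (0.0400) = 0.332 − 0.0400 = 0.2920.
|λ| = √0.2920 = 0.5404.

0.54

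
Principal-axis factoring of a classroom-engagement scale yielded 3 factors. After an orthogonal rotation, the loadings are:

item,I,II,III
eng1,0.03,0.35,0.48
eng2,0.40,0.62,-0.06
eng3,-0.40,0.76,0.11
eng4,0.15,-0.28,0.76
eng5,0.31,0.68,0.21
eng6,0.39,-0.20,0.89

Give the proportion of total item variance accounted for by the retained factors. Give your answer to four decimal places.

Communalities: 0.3538, 0.5480, 0.7497, 0.6785, 0.6026, 0.9842; Σh² = 3.9168.
Total variance with 6 standardized items is 6, so the solution explains 3.9168/6 = 0.6528.

0.6528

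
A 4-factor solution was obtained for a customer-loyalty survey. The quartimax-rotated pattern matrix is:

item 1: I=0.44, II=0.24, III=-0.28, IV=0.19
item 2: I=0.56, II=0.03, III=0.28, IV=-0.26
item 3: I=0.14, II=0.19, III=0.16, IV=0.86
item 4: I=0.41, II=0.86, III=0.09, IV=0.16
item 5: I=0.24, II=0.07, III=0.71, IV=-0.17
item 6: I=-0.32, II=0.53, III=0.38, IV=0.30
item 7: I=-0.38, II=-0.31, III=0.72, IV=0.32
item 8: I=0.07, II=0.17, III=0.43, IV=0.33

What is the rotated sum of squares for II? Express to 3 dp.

SS loadings for II = 0.24² + 0.03² + 0.19² + 0.86² + 0.07² + 0.53² + (-0.31)² + 0.17² = 0.0576 + 0.0009 + 0.0361 + 0.7396 + 0.0049 + 0.2809 + 0.0961 + 0.0289 = 1.2450

1.245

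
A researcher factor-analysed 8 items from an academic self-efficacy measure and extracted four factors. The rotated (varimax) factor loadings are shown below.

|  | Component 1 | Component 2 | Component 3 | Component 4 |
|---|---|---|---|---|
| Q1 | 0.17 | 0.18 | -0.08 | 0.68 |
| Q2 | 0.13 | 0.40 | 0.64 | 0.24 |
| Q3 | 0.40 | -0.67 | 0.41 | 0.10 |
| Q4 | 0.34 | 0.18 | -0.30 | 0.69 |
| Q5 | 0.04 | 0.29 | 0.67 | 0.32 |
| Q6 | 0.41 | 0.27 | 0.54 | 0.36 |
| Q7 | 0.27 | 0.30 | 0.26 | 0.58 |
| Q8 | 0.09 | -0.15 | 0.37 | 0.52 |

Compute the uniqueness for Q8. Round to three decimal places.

0.562

h² = 0.09² + (-0.15)² + 0.37² + 0.52² = 0.0081 + 0.0225 + 0.1369 + 0.2704 = 0.4379
Uniqueness u² = 1 − h² = 1 − 0.4379 = 0.5621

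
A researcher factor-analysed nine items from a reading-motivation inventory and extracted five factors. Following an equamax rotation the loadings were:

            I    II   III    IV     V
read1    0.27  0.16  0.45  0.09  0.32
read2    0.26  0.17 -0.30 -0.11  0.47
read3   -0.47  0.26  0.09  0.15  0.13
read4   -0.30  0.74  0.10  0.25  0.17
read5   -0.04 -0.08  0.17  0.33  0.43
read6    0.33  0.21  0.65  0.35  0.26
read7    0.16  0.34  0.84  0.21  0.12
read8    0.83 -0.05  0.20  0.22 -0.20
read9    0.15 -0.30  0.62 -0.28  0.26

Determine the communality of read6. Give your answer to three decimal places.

0.766

h² = 0.33² + 0.21² + 0.65² + 0.35² + 0.26² = 0.1089 + 0.0441 + 0.4225 + 0.1225 + 0.0676 = 0.7656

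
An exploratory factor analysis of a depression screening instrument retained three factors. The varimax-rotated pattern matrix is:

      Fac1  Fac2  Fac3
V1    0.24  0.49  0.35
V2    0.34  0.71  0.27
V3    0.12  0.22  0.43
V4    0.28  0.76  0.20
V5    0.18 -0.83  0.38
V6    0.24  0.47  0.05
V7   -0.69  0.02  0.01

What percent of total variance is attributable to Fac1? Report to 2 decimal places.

SS loadings for Fac1 = 0.24² + 0.34² + 0.12² + 0.28² + 0.18² + 0.24² + (-0.69)² = 0.8321
With 7 standardized items, total variance = 7. Proportion = 0.8321/7 = 0.1189 → 11.89%.

11.89%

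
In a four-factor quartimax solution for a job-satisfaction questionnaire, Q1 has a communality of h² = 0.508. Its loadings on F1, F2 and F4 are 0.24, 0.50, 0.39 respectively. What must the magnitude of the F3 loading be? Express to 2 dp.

0.22

Under orthogonal rotation h² = Σλ², so λ_F3² = h² − (0.4597) = 0.508 − 0.4597 = 0.0483.
|λ| = √0.0483 = 0.2198.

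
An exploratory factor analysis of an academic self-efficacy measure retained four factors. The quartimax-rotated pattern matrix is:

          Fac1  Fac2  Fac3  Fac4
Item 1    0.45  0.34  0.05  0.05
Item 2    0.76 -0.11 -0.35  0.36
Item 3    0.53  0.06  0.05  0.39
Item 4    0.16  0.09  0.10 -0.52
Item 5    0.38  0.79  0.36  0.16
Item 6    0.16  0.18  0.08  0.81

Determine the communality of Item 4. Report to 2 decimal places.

0.31

h² = 0.16² + 0.09² + 0.10² + (-0.52)² = 0.0256 + 0.0081 + 0.0100 + 0.2704 = 0.3141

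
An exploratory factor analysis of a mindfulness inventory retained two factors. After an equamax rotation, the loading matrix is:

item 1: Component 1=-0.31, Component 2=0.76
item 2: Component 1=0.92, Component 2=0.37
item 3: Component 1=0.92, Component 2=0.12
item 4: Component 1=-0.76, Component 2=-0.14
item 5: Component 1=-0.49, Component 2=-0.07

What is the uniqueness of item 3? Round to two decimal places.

0.14

h² = 0.92² + 0.12² = 0.8464 + 0.0144 = 0.8608
Uniqueness u² = 1 − h² = 1 − 0.8608 = 0.1392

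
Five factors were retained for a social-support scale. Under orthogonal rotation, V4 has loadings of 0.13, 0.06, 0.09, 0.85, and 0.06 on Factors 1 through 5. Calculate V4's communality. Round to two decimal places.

0.75

h² = 0.13² + 0.06² + 0.09² + 0.85² + 0.06² = 0.0169 + 0.0036 + 0.0081 + 0.7225 + 0.0036 = 0.7547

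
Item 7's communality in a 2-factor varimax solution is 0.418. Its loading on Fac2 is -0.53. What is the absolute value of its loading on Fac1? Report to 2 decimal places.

Under orthogonal rotation h² = Σλ², so λ_Fac1² = h² − (0.2809) = 0.418 − 0.2809 = 0.1371.
|λ| = √0.1371 = 0.3703.

0.37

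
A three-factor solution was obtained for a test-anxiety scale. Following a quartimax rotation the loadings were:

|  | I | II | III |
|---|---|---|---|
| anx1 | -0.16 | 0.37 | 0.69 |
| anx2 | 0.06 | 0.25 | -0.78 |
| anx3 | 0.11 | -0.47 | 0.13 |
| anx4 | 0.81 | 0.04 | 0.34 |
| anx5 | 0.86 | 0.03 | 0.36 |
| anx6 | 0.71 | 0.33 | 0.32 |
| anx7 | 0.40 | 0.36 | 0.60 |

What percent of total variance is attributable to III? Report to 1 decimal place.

SS loadings for III = 0.69² + (-0.78)² + 0.13² + 0.34² + 0.36² + 0.32² + 0.60² = 1.8090
With 7 standardized items, total variance = 7. Proportion = 1.8090/7 = 0.2584 → 25.84%.

25.8%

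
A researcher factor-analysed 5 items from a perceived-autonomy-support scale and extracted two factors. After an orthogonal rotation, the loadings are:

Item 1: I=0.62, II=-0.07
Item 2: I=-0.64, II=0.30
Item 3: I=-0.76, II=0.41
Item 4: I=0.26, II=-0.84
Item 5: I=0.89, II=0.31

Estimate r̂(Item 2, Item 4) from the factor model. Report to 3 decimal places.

r̂ = Σ λ_i·λ_j across factors = (-0.64)(0.26) + (0.30)(-0.84)
  = -0.1664 -0.2520 = -0.4184

-0.418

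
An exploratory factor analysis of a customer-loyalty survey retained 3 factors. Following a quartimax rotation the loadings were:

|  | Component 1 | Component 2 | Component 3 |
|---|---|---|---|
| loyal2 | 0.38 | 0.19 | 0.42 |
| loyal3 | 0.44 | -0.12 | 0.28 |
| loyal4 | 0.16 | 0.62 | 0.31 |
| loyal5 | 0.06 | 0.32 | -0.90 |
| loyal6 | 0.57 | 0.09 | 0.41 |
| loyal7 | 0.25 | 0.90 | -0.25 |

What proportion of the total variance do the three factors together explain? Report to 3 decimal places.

0.584

SS loadings by factor: 0.7546, 1.3554, 1.3915; total = 3.5015.
Total variance with 6 standardized items is 6, so the solution explains 3.5015/6 = 0.5836.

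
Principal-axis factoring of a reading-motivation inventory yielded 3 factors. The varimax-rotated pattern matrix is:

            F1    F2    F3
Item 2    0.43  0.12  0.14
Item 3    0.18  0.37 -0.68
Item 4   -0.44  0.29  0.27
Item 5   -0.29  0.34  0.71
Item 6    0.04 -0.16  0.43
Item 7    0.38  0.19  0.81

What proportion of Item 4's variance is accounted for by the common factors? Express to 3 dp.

0.351

h² = (-0.44)² + 0.29² + 0.27² = 0.1936 + 0.0841 + 0.0729 = 0.3506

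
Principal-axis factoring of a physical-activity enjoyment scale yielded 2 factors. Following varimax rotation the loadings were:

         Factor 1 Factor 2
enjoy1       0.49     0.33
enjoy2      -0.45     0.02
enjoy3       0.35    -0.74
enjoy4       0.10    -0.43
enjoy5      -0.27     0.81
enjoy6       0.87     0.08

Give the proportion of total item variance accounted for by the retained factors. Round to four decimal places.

0.4849

SS loadings by factor: 1.4049, 1.5043; total = 2.9092.
Total variance with 6 standardized items is 6, so the solution explains 2.9092/6 = 0.4849.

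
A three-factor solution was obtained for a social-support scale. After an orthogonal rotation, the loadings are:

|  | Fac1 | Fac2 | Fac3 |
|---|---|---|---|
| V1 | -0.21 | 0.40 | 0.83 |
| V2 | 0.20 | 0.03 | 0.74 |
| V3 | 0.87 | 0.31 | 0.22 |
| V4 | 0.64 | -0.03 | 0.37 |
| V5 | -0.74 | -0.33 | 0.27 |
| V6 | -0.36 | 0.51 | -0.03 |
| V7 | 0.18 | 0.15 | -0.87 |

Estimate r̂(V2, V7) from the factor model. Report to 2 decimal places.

-0.60

r̂ = Σ λ_i·λ_j across factors = (0.20)(0.18) + (0.03)(0.15) + (0.74)(-0.87)
  = +0.0360 +0.0045 -0.6438 = -0.6033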